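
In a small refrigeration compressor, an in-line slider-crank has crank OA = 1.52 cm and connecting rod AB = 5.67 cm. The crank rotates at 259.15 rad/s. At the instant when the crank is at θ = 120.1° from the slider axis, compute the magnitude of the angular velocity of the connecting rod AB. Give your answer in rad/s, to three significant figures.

35.8

ω = 259.1 rad/s
The rod makes angle φ with the slider axis where L sinφ = r sinθ; differentiating, L cosφ·φ̇ = r ω cosθ.
L cosφ = √(L² − r² sin²θ) = 0.055154 m.
|ω_rod| = r ω |cosθ| / √(L² − r² sin²θ) = 0.0152·259.1·0.50151/0.055154 = 35.818 rad/s.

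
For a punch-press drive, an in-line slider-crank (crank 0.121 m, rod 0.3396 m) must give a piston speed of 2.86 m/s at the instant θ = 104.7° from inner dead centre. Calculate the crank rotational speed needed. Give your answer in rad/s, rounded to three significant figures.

For an in-line slider-crank, |v_piston| = rω|sinθ|·[1 + r cosθ/√(L² − r² sin²θ)].
With r = 0.121 m, L = 0.3396 m, θ = 104.7°: the bracketed kinematic factor |dx/dθ| = 0.10577 m.
ω = v/|dx/dθ| = 2.86/0.10577 = 27.041 rad/s.

27.0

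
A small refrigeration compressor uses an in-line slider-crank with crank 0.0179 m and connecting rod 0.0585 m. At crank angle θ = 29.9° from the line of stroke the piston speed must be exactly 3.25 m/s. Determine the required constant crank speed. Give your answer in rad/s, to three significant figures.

For an in-line slider-crank, |v_piston| = rω|sinθ|·[1 + r cosθ/√(L² − r² sin²θ)].
With r = 0.0179 m, L = 0.0585 m, θ = 29.9°: the bracketed kinematic factor |dx/dθ| = 0.011318 m.
ω = v/|dx/dθ| = 3.25/0.011318 = 287.16 rad/s.

287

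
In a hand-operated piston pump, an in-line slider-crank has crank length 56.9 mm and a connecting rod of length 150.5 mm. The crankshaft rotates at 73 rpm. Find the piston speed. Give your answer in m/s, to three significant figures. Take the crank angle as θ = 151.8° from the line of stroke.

0.136

ω = 2π·73/60 = 7.645 rad/s
For an in-line slider-crank, x = r cosθ + √(L² − r² sin²θ), so v = −rω sinθ·[1 + r cosθ/√(L² − r² sin²θ)].
With r = 0.0569 m, L = 0.1505 m, θ = 151.8°: √(L² − r² sin²θ) = 0.14808 m.
v = −0.0569·7.645·0.47255·[1 + 0.0569·-0.88130/0.14808] = -0.13594 m/s.
|v| = 0.13594 m/s.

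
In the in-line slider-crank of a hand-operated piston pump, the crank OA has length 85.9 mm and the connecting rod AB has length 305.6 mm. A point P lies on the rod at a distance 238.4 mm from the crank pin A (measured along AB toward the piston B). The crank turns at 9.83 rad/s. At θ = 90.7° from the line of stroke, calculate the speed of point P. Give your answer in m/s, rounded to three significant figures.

0.842

ω = 9.83 rad/s.  Crank-pin speed |V_A| = rω = 0.8444 m/s, perpendicular to OA.
Rod angle: sinφ = −(r/L) sinθ ⇒ φ = -16.324°; ω_rod = −rω cosθ/√(L²−r²sin²θ) = +0.035174 rad/s.
V_P = V_A + ω_rod × AP, with AP = 0.2384 m along the rod.
Components: V_Px = −rω sinθ − a·ω_rod·sinφ = -0.84198 m/s;  V_Py = rω cosθ + a·ω_rod·cosφ = -0.0022684 m/s.
|V_P| = √(V_Px² + V_Py²) = 0.84198 m/s.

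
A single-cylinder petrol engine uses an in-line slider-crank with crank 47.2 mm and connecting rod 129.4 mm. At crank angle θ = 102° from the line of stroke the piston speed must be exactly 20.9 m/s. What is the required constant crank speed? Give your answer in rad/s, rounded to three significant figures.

For an in-line slider-crank, |v_piston| = rω|sinθ|·[1 + r cosθ/√(L² − r² sin²θ)].
With r = 0.0472 m, L = 0.1294 m, θ = 102°: the bracketed kinematic factor |dx/dθ| = 0.042421 m.
ω = v/|dx/dθ| = 20.9/0.042421 = 492.69 rad/s.

493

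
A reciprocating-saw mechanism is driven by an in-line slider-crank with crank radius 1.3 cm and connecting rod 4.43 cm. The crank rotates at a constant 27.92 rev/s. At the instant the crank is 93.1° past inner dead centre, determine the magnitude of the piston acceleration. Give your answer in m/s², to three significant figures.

ω = 2π·27.9 = 175.4 rad/s
x(θ) = r cosθ + √(L² − r² sin²θ); with ω constant, a = ω²·d²x/dθ².
d²x/dθ² = −r cosθ − r²(cos2θ)/√u − r⁴ sin²2θ/(4u^{3/2}),  u = L² − r² sin²θ = 0.00179398 m².
Substituting r = 0.013 m, L = 0.0443 m, θ = 93.1°: d²x/dθ² = +0.0046686 m.
a = ω²·d²x/dθ² = (175.4)²·(+0.0046686) = +143.67 m/s²;  |a| = 143.67 m/s².

144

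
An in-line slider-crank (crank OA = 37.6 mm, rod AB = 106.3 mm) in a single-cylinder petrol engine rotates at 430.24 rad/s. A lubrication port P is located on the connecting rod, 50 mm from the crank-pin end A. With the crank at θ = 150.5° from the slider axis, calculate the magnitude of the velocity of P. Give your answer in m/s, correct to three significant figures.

ω = 430.2 rad/s.  Crank-pin speed |V_A| = rω = 16.177 m/s, perpendicular to OA.
Rod angle: sinφ = −(r/L) sinθ ⇒ φ = -10.031°; ω_rod = −rω cosθ/√(L²−r²sin²θ) = +134.51 rad/s.
V_P = V_A + ω_rod × AP, with AP = 0.05 m along the rod.
Components: V_Px = −rω sinθ − a·ω_rod·sinφ = -6.7945 m/s;  V_Py = rω cosθ + a·ω_rod·cosφ = -7.4571 m/s.
|V_P| = √(V_Px² + V_Py²) = 10.088 m/s.

10.1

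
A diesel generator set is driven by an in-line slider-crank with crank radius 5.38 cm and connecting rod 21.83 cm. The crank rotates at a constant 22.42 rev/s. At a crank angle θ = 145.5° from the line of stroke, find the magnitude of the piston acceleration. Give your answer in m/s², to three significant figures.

ω = 2π·22.4 = 140.9 rad/s
x(θ) = r cosθ + √(L² − r² sin²θ); with ω constant, a = ω²·d²x/dθ².
d²x/dθ² = −r cosθ − r²(cos2θ)/√u − r⁴ sin²2θ/(4u^{3/2}),  u = L² − r² sin²θ = 0.0467263 m².
Substituting r = 0.0538 m, L = 0.2183 m, θ = 145.5°: d²x/dθ² = +0.039359 m.
a = ω²·d²x/dθ² = (140.9)²·(+0.039359) = +781.04 m/s²;  |a| = 781.04 m/s².

781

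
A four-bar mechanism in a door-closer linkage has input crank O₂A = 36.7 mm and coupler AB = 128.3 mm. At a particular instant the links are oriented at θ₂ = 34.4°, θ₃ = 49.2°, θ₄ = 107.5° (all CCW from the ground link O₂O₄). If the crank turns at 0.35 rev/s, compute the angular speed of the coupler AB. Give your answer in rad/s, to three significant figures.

0.707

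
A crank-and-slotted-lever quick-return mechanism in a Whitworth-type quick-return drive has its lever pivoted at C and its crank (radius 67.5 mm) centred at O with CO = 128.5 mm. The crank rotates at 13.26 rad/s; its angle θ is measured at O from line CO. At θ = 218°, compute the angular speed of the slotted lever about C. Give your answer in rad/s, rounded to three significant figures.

ω = 13.26 rad/s
Crank pin A relative to C: A = (d + r cosθ, r sinθ); lever angle φ = atan2(r sinθ, d + r cosθ).
Differentiating tanφ: φ̇ = rω(d cosθ + r)/(d² + r² + 2dr cosθ).
d² + r² + 2dr cosθ = |CA|² = 0.00739848 m²;  d cosθ + r = -0.033759 m.
|ω_lever| = |0.0675·13.26·-0.033759| / 0.00739848 = 4.0841 rad/s.

4.08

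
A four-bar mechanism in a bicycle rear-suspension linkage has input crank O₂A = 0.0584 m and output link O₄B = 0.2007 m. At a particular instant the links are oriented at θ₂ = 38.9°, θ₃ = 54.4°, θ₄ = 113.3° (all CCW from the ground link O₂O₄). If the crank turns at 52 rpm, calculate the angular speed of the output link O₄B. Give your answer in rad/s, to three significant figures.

ω₂ = 5.445 rad/s (from 52 rpm).
Differentiating the loop-closure r₂e^{iθ₂}+r₃e^{iθ₃}=r₁+r₄e^{iθ₄} gives r₂ω₂e^{iθ₂}+r₃ω₃e^{iθ₃}=r₄ω₄e^{iθ₄}.
Eliminating the other unknown: ω₄ = r₂ω₂ sin(θ₂−θ₃) / [r₄ sin(θ₄−θ₃)].
Numerator sine = -0.26724; denominator sine = +0.85627.
Result = 0.0584·5.445·(-0.26724) / (0.2007·(+0.85627)) = -0.49452 rad/s; magnitude 0.49452 rad/s.

0.495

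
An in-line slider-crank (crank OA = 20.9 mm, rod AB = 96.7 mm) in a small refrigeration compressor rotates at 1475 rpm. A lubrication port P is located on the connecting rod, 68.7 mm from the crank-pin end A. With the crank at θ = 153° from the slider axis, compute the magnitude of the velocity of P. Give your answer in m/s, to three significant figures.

ω = 154.5 rad/s.  Crank-pin speed |V_A| = rω = 3.2282 m/s, perpendicular to OA.
Rod angle: sinφ = −(r/L) sinθ ⇒ φ = -5.631°; ω_rod = −rω cosθ/√(L²−r²sin²θ) = +29.89 rad/s.
V_P = V_A + ω_rod × AP, with AP = 0.0687 m along the rod.
Components: V_Px = −rω sinθ − a·ω_rod·sinφ = -1.2641 m/s;  V_Py = rω cosθ + a·ω_rod·cosφ = -0.83287 m/s.
|V_P| = √(V_Px² + V_Py²) = 1.5138 m/s.

1.51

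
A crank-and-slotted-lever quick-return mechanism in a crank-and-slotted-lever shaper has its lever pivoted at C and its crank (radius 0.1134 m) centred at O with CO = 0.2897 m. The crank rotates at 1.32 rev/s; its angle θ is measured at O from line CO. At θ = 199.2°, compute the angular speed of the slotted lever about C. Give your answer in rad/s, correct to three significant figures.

ω = 8.294 rad/s (from 1.32 rev/s).
Crank pin A relative to C: A = (d + r cosθ, r sinθ); lever angle φ = atan2(r sinθ, d + r cosθ).
Differentiating tanφ: φ̇ = rω(d cosθ + r)/(d² + r² + 2dr cosθ).
d² + r² + 2dr cosθ = |CA|² = 0.0347364 m²;  d cosθ + r = -0.16019 m.
|ω_lever| = |0.1134·8.294·-0.16019| / 0.0347364 = 4.3372 rad/s.

4.34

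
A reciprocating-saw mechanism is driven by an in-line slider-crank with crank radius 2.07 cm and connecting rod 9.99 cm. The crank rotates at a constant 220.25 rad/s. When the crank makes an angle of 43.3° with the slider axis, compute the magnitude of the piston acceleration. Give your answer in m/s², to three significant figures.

ω = 220.2 rad/s
x(θ) = r cosθ + √(L² − r² sin²θ); with ω constant, a = ω²·d²x/dθ².
d²x/dθ² = −r cosθ − r²(cos2θ)/√u − r⁴ sin²2θ/(4u^{3/2}),  u = L² − r² sin²θ = 0.00977847 m².
Substituting r = 0.0207 m, L = 0.0999 m, θ = 43.3°: d²x/dθ² = -0.015369 m.
a = ω²·d²x/dθ² = (220.2)²·(-0.015369) = -745.56 m/s²;  |a| = 745.56 m/s².

746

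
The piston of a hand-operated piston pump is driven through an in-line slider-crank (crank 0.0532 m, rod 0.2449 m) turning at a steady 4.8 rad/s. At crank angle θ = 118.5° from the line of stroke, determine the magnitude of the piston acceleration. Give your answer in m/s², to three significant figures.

0.730

ω = 4.8 rad/s
x(θ) = r cosθ + √(L² − r² sin²θ); with ω constant, a = ω²·d²x/dθ².
d²x/dθ² = −r cosθ − r²(cos2θ)/√u − r⁴ sin²2θ/(4u^{3/2}),  u = L² − r² sin²θ = 0.0577902 m².
Substituting r = 0.0532 m, L = 0.2449 m, θ = 118.5°: d²x/dθ² = +0.031696 m.
a = ω²·d²x/dθ² = (4.8)²·(+0.031696) = +0.73027 m/s²;  |a| = 0.73027 m/s².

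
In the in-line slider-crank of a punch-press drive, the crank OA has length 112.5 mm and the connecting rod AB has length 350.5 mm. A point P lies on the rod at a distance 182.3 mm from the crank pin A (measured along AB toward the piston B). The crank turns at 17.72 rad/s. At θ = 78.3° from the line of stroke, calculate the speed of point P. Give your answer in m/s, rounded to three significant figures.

2.03

ω = 17.72 rad/s.  Crank-pin speed |V_A| = rω = 1.9935 m/s, perpendicular to OA.
Rod angle: sinφ = −(r/L) sinθ ⇒ φ = -18.319°; ω_rod = −rω cosθ/√(L²−r²sin²θ) = -1.2149 rad/s.
V_P = V_A + ω_rod × AP, with AP = 0.1823 m along the rod.
Components: V_Px = −rω sinθ − a·ω_rod·sinφ = -2.0217 m/s;  V_Py = rω cosθ + a·ω_rod·cosφ = +0.194 m/s.
|V_P| = √(V_Px² + V_Py²) = 2.031 m/s.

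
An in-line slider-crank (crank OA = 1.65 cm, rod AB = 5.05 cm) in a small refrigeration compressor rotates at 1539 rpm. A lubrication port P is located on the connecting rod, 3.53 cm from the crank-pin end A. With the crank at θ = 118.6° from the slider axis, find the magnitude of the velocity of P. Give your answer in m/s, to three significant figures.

2.10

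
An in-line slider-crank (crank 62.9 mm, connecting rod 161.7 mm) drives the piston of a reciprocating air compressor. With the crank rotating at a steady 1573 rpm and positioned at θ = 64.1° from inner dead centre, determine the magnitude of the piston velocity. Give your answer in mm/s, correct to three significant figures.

ω = 2π·1573/60 = 164.7 rad/s
For an in-line slider-crank, x = r cosθ + √(L² − r² sin²θ), so v = −rω sinθ·[1 + r cosθ/√(L² − r² sin²θ)].
With r = 0.0629 m, L = 0.1617 m, θ = 64.1°: √(L² − r² sin²θ) = 0.15148 m.
v = −0.0629·164.7·0.89956·[1 + 0.0629·0.43680/0.15148] = -11.011 m/s.
|v| = 11.011 m/s = 11011 mm/s.

11000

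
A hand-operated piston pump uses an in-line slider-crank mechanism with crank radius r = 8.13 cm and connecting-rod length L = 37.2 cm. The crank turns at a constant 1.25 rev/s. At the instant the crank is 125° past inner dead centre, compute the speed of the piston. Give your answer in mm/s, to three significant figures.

456

ω = 2π·1.25 = 7.854 rad/s
For an in-line slider-crank, x = r cosθ + √(L² − r² sin²θ), so v = −rω sinθ·[1 + r cosθ/√(L² − r² sin²θ)].
With r = 0.0813 m, L = 0.372 m, θ = 125°: √(L² − r² sin²θ) = 0.36599 m.
v = −0.0813·7.854·0.81915·[1 + 0.0813·-0.57358/0.36599] = -0.45641 m/s.
|v| = 0.45641 m/s = 456.41 mm/s.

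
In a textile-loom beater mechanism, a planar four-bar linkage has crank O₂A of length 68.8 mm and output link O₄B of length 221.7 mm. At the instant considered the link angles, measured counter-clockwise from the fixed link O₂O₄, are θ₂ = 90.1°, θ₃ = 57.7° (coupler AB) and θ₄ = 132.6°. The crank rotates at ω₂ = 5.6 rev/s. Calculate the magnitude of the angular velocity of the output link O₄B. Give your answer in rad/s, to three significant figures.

6.06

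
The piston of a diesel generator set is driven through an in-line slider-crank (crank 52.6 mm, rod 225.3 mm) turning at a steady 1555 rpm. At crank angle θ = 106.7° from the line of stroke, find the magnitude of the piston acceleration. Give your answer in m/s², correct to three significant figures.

ω = 2π·1555/60 = 162.8 rad/s
x(θ) = r cosθ + √(L² − r² sin²θ); with ω constant, a = ω²·d²x/dθ².
d²x/dθ² = −r cosθ − r²(cos2θ)/√u − r⁴ sin²2θ/(4u^{3/2}),  u = L² − r² sin²θ = 0.0482218 m².
Substituting r = 0.0526 m, L = 0.2253 m, θ = 106.7°: d²x/dθ² = +0.025579 m.
a = ω²·d²x/dθ² = (162.8)²·(+0.025579) = +678.27 m/s²;  |a| = 678.27 m/s².

678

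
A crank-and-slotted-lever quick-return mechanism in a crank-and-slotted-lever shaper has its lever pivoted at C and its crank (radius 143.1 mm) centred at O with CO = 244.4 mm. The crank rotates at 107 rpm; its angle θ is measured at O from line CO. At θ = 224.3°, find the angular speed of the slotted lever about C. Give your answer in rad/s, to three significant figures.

ω = 11.21 rad/s (from 107 rpm).
Crank pin A relative to C: A = (d + r cosθ, r sinθ); lever angle φ = atan2(r sinθ, d + r cosθ).
Differentiating tanφ: φ̇ = rω(d cosθ + r)/(d² + r² + 2dr cosθ).
d² + r² + 2dr cosθ = |CA|² = 0.0301482 m²;  d cosθ + r = -0.031815 m.
|ω_lever| = |0.1431·11.21·-0.031815| / 0.0301482 = 1.6921 rad/s.

1.69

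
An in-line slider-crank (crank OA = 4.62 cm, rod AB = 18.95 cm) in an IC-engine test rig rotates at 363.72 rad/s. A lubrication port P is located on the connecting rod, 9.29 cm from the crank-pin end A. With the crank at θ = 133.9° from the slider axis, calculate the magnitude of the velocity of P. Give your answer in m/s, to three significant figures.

12.6

ω = 363.7 rad/s.  Crank-pin speed |V_A| = rω = 16.804 m/s, perpendicular to OA.
Rod angle: sinφ = −(r/L) sinθ ⇒ φ = -10.118°; ω_rod = −rω cosθ/√(L²−r²sin²θ) = +62.459 rad/s.
V_P = V_A + ω_rod × AP, with AP = 0.0929 m along the rod.
Components: V_Px = −rω sinθ − a·ω_rod·sinφ = -11.089 m/s;  V_Py = rω cosθ + a·ω_rod·cosφ = -5.9397 m/s.
|V_P| = √(V_Px² + V_Py²) = 12.579 m/s.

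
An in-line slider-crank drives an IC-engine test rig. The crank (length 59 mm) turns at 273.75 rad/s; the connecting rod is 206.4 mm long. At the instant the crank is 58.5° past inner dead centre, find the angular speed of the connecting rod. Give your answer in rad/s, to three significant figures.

42.2

ω = 273.8 rad/s
The rod makes angle φ with the slider axis where L sinφ = r sinθ; differentiating, L cosφ·φ̇ = r ω cosθ.
L cosφ = √(L² − r² sin²θ) = 0.20018 m.
|ω_rod| = r ω |cosθ| / √(L² − r² sin²θ) = 0.059·273.8·0.52250/0.20018 = 42.158 rad/s.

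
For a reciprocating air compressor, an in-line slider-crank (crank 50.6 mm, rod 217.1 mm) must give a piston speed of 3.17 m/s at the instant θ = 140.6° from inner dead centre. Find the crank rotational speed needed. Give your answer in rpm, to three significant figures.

1150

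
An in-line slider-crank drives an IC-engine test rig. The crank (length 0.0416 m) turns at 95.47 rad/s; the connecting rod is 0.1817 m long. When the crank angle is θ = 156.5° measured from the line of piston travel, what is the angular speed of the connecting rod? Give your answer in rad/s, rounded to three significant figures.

20.1

ω = 95.47 rad/s
The rod makes angle φ with the slider axis where L sinφ = r sinθ; differentiating, L cosφ·φ̇ = r ω cosθ.
L cosφ = √(L² − r² sin²θ) = 0.18094 m.
|ω_rod| = r ω |cosθ| / √(L² − r² sin²θ) = 0.0416·95.47·0.91706/0.18094 = 20.129 rad/s.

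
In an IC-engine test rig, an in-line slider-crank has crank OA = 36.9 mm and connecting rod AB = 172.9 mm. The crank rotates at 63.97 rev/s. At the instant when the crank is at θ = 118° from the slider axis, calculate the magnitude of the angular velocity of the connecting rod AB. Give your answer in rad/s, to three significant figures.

41.0

ω = 401.9 rad/s (converted from 63.97 rev/s).
The rod makes angle φ with the slider axis where L sinφ = r sinθ; differentiating, L cosφ·φ̇ = r ω cosθ.
L cosφ = √(L² − r² sin²θ) = 0.1698 m.
|ω_rod| = r ω |cosθ| / √(L² − r² sin²θ) = 0.0369·401.9·0.46947/0.1698 = 41.006 rad/s.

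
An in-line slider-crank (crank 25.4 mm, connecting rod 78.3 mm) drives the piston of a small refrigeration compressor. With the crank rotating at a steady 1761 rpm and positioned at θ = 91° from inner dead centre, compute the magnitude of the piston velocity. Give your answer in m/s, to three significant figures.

4.66

ω = 2π·1761/60 = 184.4 rad/s
For an in-line slider-crank, x = r cosθ + √(L² − r² sin²θ), so v = −rω sinθ·[1 + r cosθ/√(L² − r² sin²θ)].
With r = 0.0254 m, L = 0.0783 m, θ = 91°: √(L² − r² sin²θ) = 0.074067 m.
v = −0.0254·184.4·0.99985·[1 + 0.0254·-0.01745/0.074067] = -4.6553 m/s.
|v| = 4.6553 m/s.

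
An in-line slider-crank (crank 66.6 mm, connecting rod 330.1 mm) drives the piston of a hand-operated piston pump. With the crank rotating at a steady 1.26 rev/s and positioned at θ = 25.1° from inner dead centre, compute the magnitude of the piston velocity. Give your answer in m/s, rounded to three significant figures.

ω = 2π·1.26 = 7.917 rad/s
For an in-line slider-crank, x = r cosθ + √(L² − r² sin²θ), so v = −rω sinθ·[1 + r cosθ/√(L² − r² sin²θ)].
With r = 0.0666 m, L = 0.3301 m, θ = 25.1°: √(L² − r² sin²θ) = 0.32889 m.
v = −0.0666·7.917·0.42420·[1 + 0.0666·0.90557/0.32889] = -0.26468 m/s.
|v| = 0.26468 m/s.

0.265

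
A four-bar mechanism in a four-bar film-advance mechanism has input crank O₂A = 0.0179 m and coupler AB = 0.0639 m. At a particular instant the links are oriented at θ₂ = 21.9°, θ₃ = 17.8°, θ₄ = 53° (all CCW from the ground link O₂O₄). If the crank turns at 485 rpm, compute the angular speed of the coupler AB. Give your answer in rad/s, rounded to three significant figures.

12.7

ω₂ = 50.79 rad/s (from 485 rpm).
Differentiating the loop-closure r₂e^{iθ₂}+r₃e^{iθ₃}=r₁+r₄e^{iθ₄} gives r₂ω₂e^{iθ₂}+r₃ω₃e^{iθ₃}=r₄ω₄e^{iθ₄}.
Eliminating the other unknown: ω₃ = r₂ω₂ sin(θ₄−θ₂) / [r₃ sin(θ₃−θ₄)].
Numerator sine = +0.51653; denominator sine = -0.57643.
Result = 0.0179·50.79·(+0.51653) / (0.0639·(-0.57643)) = -12.749 rad/s; magnitude 12.749 rad/s.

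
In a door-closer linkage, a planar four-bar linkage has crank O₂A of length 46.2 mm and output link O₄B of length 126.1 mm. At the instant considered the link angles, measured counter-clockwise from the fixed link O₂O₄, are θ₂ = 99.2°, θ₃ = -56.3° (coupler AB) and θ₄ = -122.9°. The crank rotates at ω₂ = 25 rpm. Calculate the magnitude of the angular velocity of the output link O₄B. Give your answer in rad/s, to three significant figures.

ω₂ = 2.618 rad/s (from 25 rpm).
Differentiating the loop-closure r₂e^{iθ₂}+r₃e^{iθ₃}=r₁+r₄e^{iθ₄} gives r₂ω₂e^{iθ₂}+r₃ω₃e^{iθ₃}=r₄ω₄e^{iθ₄}.
Eliminating the other unknown: ω₄ = r₂ω₂ sin(θ₂−θ₃) / [r₄ sin(θ₄−θ₃)].
Numerator sine = +0.41469; denominator sine = -0.91775.
Result = 0.0462·2.618·(+0.41469) / (0.1261·(-0.91775)) = -0.43341 rad/s; magnitude 0.43341 rad/s.

0.433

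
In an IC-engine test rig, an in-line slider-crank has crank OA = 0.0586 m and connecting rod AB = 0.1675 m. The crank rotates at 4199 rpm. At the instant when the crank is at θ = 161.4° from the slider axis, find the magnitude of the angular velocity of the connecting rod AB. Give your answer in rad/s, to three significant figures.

ω = 439.7 rad/s (converted from 4199 rpm).
The rod makes angle φ with the slider axis where L sinφ = r sinθ; differentiating, L cosφ·φ̇ = r ω cosθ.
L cosφ = √(L² − r² sin²θ) = 0.16645 m.
|ω_rod| = r ω |cosθ| / √(L² − r² sin²θ) = 0.0586·439.7·0.94777/0.16645 = 146.72 rad/s.

147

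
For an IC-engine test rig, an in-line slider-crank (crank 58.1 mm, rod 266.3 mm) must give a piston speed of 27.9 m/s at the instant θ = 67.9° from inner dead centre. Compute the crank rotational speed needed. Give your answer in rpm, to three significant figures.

For an in-line slider-crank, |v_piston| = rω|sinθ|·[1 + r cosθ/√(L² − r² sin²θ)].
With r = 0.0581 m, L = 0.2663 m, θ = 67.9°: the bracketed kinematic factor |dx/dθ| = 0.058343 m.
ω = v/|dx/dθ| = 27.9/0.058343 = 478.21 rad/s.
N = 60ω/(2π) = 4566.5 rpm.

4570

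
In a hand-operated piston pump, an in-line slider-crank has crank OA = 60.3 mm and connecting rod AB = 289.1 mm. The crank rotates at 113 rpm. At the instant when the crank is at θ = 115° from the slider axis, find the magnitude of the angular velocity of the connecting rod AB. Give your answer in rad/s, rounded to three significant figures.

1.06

ω = 11.83 rad/s (converted from 113 rpm).
The rod makes angle φ with the slider axis where L sinφ = r sinθ; differentiating, L cosφ·φ̇ = r ω cosθ.
L cosφ = √(L² − r² sin²θ) = 0.28389 m.
|ω_rod| = r ω |cosθ| / √(L² − r² sin²θ) = 0.0603·11.83·0.42262/0.28389 = 1.0622 rad/s.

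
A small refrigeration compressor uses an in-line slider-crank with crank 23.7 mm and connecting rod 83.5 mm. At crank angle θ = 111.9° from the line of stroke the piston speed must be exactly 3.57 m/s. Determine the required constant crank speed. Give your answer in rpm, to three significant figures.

1740

For an in-line slider-crank, |v_piston| = rω|sinθ|·[1 + r cosθ/√(L² − r² sin²θ)].
With r = 0.0237 m, L = 0.0835 m, θ = 111.9°: the bracketed kinematic factor |dx/dθ| = 0.019577 m.
ω = v/|dx/dθ| = 3.57/0.019577 = 182.36 rad/s.
N = 60ω/(2π) = 1741.4 rpm.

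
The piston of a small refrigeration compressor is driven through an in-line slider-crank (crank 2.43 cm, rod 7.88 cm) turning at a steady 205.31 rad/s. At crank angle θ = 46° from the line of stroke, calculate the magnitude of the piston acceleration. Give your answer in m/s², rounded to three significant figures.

708

ω = 205.3 rad/s
x(θ) = r cosθ + √(L² − r² sin²θ); with ω constant, a = ω²·d²x/dθ².
d²x/dθ² = −r cosθ − r²(cos2θ)/√u − r⁴ sin²2θ/(4u^{3/2}),  u = L² − r² sin²θ = 0.00590389 m².
Substituting r = 0.0243 m, L = 0.0788 m, θ = 46°: d²x/dθ² = -0.016804 m.
a = ω²·d²x/dθ² = (205.3)²·(-0.016804) = -708.32 m/s²;  |a| = 708.32 m/s².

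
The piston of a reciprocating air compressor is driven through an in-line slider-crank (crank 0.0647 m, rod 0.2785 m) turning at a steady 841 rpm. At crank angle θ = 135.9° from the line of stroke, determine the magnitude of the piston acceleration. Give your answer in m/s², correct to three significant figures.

ω = 2π·841/60 = 88.07 rad/s
x(θ) = r cosθ + √(L² − r² sin²θ); with ω constant, a = ω²·d²x/dθ².
d²x/dθ² = −r cosθ − r²(cos2θ)/√u − r⁴ sin²2θ/(4u^{3/2}),  u = L² − r² sin²θ = 0.0755349 m².
Substituting r = 0.0647 m, L = 0.2785 m, θ = 135.9°: d²x/dθ² = +0.045774 m.
a = ω²·d²x/dθ² = (88.07)²·(+0.045774) = +355.03 m/s²;  |a| = 355.03 m/s².

355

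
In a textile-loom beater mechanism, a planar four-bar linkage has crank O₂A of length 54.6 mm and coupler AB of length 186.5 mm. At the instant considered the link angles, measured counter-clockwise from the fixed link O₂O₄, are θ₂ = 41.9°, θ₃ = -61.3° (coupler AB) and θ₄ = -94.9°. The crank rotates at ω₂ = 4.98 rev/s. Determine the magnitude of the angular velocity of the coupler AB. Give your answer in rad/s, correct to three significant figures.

ω₂ = 31.29 rad/s (from 4.98 rev/s).
Differentiating the loop-closure r₂e^{iθ₂}+r₃e^{iθ₃}=r₁+r₄e^{iθ₄} gives r₂ω₂e^{iθ₂}+r₃ω₃e^{iθ₃}=r₄ω₄e^{iθ₄}.
Eliminating the other unknown: ω₃ = r₂ω₂ sin(θ₄−θ₂) / [r₃ sin(θ₃−θ₄)].
Numerator sine = -0.68455; denominator sine = +0.55339.
Result = 0.0546·31.29·(-0.68455) / (0.1865·(+0.55339)) = -11.332 rad/s; magnitude 11.332 rad/s.

11.3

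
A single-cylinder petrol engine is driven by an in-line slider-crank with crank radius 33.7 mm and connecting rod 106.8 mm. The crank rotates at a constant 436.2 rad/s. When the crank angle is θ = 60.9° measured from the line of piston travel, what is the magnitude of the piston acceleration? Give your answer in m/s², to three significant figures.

ω = 436.2 rad/s
x(θ) = r cosθ + √(L² − r² sin²θ); with ω constant, a = ω²·d²x/dθ².
d²x/dθ² = −r cosθ − r²(cos2θ)/√u − r⁴ sin²2θ/(4u^{3/2}),  u = L² − r² sin²θ = 0.0105392 m².
Substituting r = 0.0337 m, L = 0.1068 m, θ = 60.9°: d²x/dθ² = -0.010775 m.
a = ω²·d²x/dθ² = (436.2)²·(-0.010775) = -2050.2 m/s²;  |a| = 2050.2 m/s².

2050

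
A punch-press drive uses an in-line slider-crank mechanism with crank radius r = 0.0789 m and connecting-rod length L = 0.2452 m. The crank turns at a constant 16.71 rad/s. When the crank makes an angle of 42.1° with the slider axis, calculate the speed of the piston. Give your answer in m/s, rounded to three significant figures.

1.10

ω = 16.71 rad/s
For an in-line slider-crank, x = r cosθ + √(L² − r² sin²θ), so v = −rω sinθ·[1 + r cosθ/√(L² − r² sin²θ)].
With r = 0.0789 m, L = 0.2452 m, θ = 42.1°: √(L² − r² sin²θ) = 0.23943 m.
v = −0.0789·16.71·0.67043·[1 + 0.0789·0.74198/0.23943] = -1.1 m/s.
|v| = 1.1 m/s.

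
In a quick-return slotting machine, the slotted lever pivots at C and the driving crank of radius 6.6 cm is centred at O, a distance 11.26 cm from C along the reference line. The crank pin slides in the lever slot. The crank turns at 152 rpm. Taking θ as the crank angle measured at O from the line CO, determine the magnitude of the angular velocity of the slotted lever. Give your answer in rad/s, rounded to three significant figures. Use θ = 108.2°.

2.61

ω = 15.92 rad/s (from 152 rpm).
Crank pin A relative to C: A = (d + r cosθ, r sinθ); lever angle φ = atan2(r sinθ, d + r cosθ).
Differentiating tanφ: φ̇ = rω(d cosθ + r)/(d² + r² + 2dr cosθ).
d² + r² + 2dr cosθ = |CA|² = 0.0123925 m²;  d cosθ + r = +0.030831 m.
|ω_lever| = |0.066·15.92·+0.030831| / 0.0123925 = 2.6136 rad/s.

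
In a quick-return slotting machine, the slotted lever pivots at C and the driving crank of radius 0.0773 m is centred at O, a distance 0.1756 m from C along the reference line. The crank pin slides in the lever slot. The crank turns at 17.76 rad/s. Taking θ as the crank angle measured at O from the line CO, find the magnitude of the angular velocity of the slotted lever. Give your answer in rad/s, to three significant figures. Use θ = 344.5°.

ω = 17.76 rad/s
Crank pin A relative to C: A = (d + r cosθ, r sinθ); lever angle φ = atan2(r sinθ, d + r cosθ).
Differentiating tanφ: φ̇ = rω(d cosθ + r)/(d² + r² + 2dr cosθ).
d² + r² + 2dr cosθ = |CA|² = 0.0629711 m²;  d cosθ + r = +0.24651 m.
|ω_lever| = |0.0773·17.76·+0.24651| / 0.0629711 = 5.3743 rad/s.

5.37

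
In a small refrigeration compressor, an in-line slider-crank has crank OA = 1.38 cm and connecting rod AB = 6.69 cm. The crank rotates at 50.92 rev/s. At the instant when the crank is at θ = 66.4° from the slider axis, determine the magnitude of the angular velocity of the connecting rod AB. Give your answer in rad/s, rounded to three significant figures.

26.9

ω = 319.9 rad/s (converted from 50.92 rev/s).
The rod makes angle φ with the slider axis where L sinφ = r sinθ; differentiating, L cosφ·φ̇ = r ω cosθ.
L cosφ = √(L² − r² sin²θ) = 0.065694 m.
|ω_rod| = r ω |cosθ| / √(L² − r² sin²θ) = 0.0138·319.9·0.40035/0.065694 = 26.907 rad/s.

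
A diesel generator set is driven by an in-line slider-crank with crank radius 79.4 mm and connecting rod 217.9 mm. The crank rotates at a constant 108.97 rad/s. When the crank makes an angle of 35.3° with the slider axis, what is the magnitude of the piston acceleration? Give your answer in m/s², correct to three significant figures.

ω = 109 rad/s
x(θ) = r cosθ + √(L² − r² sin²θ); with ω constant, a = ω²·d²x/dθ².
d²x/dθ² = −r cosθ − r²(cos2θ)/√u − r⁴ sin²2θ/(4u^{3/2}),  u = L² − r² sin²θ = 0.0453753 m².
Substituting r = 0.0794 m, L = 0.2179 m, θ = 35.3°: d²x/dθ² = -0.075547 m.
a = ω²·d²x/dθ² = (109)²·(-0.075547) = -897.07 m/s²;  |a| = 897.07 m/s².

897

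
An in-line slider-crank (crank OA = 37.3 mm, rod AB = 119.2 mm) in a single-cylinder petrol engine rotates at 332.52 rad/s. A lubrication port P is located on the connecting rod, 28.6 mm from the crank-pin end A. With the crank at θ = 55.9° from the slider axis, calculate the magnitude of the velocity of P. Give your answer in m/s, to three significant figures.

12.0

ω = 332.5 rad/s.  Crank-pin speed |V_A| = rω = 12.403 m/s, perpendicular to OA.
Rod angle: sinφ = −(r/L) sinθ ⇒ φ = -15.018°; ω_rod = −rω cosθ/√(L²−r²sin²θ) = -60.398 rad/s.
V_P = V_A + ω_rod × AP, with AP = 0.0286 m along the rod.
Components: V_Px = −rω sinθ − a·ω_rod·sinφ = -10.718 m/s;  V_Py = rω cosθ + a·ω_rod·cosφ = +5.2852 m/s.
|V_P| = √(V_Px² + V_Py²) = 11.95 m/s.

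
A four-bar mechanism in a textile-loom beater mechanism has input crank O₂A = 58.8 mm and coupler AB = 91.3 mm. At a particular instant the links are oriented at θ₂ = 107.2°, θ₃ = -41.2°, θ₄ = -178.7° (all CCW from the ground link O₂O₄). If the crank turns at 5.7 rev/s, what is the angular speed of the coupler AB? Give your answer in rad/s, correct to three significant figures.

32.8

ω₂ = 35.81 rad/s (from 5.7 rev/s).
Differentiating the loop-closure r₂e^{iθ₂}+r₃e^{iθ₃}=r₁+r₄e^{iθ₄} gives r₂ω₂e^{iθ₂}+r₃ω₃e^{iθ₃}=r₄ω₄e^{iθ₄}.
Eliminating the other unknown: ω₃ = r₂ω₂ sin(θ₄−θ₂) / [r₃ sin(θ₃−θ₄)].
Numerator sine = +0.96174; denominator sine = +0.67559.
Result = 0.0588·35.81·(+0.96174) / (0.0913·(+0.67559)) = +32.835 rad/s; magnitude 32.835 rad/s.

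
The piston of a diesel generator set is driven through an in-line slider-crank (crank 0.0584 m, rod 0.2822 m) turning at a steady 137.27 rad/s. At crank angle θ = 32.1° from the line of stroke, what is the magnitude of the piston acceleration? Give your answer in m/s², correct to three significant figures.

ω = 137.3 rad/s
x(θ) = r cosθ + √(L² − r² sin²θ); with ω constant, a = ω²·d²x/dθ².
d²x/dθ² = −r cosθ − r²(cos2θ)/√u − r⁴ sin²2θ/(4u^{3/2}),  u = L² − r² sin²θ = 0.0786738 m².
Substituting r = 0.0584 m, L = 0.2822 m, θ = 32.1°: d²x/dθ² = -0.054871 m.
a = ω²·d²x/dθ² = (137.3)²·(-0.054871) = -1033.9 m/s²;  |a| = 1033.9 m/s².

1030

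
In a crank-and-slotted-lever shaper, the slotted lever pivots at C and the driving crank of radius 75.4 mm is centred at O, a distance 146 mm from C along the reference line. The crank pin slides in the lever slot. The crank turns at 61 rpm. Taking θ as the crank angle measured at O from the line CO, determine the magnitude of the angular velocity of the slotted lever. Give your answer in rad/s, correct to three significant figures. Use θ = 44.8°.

ω = 6.388 rad/s (from 61 rpm).
Crank pin A relative to C: A = (d + r cosθ, r sinθ); lever angle φ = atan2(r sinθ, d + r cosθ).
Differentiating tanφ: φ̇ = rω(d cosθ + r)/(d² + r² + 2dr cosθ).
d² + r² + 2dr cosθ = |CA|² = 0.0426236 m²;  d cosθ + r = +0.179 m.
|ω_lever| = |0.0754·6.388·+0.179| / 0.0426236 = 2.0227 rad/s.

2.02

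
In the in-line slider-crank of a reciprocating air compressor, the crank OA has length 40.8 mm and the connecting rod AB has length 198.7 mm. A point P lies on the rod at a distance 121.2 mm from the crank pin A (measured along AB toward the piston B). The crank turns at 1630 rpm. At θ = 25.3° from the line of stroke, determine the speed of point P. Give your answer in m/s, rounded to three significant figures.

ω = 170.7 rad/s.  Crank-pin speed |V_A| = rω = 6.9643 m/s, perpendicular to OA.
Rod angle: sinφ = −(r/L) sinθ ⇒ φ = -5.034°; ω_rod = −rω cosθ/√(L²−r²sin²θ) = -31.81 rad/s.
V_P = V_A + ω_rod × AP, with AP = 0.1212 m along the rod.
Components: V_Px = −rω sinθ − a·ω_rod·sinφ = -3.3146 m/s;  V_Py = rω cosθ + a·ω_rod·cosφ = +2.4558 m/s.
|V_P| = √(V_Px² + V_Py²) = 4.1252 m/s.

4.13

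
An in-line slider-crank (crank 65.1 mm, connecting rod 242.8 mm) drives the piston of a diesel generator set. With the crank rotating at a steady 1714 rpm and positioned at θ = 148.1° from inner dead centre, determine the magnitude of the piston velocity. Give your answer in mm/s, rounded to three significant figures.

ω = 2π·1714/60 = 179.5 rad/s
For an in-line slider-crank, x = r cosθ + √(L² − r² sin²θ), so v = −rω sinθ·[1 + r cosθ/√(L² − r² sin²θ)].
With r = 0.0651 m, L = 0.2428 m, θ = 148.1°: √(L² − r² sin²θ) = 0.24035 m.
v = −0.0651·179.5·0.52844·[1 + 0.0651·-0.84897/0.24035] = -4.7548 m/s.
|v| = 4.7548 m/s = 4754.8 mm/s.

4750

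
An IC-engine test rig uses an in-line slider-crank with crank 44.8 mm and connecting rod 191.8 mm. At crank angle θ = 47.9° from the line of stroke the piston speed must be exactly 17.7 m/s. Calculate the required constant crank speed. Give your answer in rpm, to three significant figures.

4390

For an in-line slider-crank, |v_piston| = rω|sinθ|·[1 + r cosθ/√(L² − r² sin²θ)].
With r = 0.0448 m, L = 0.1918 m, θ = 47.9°: the bracketed kinematic factor |dx/dθ| = 0.038526 m.
ω = v/|dx/dθ| = 17.7/0.038526 = 459.43 rad/s.
N = 60ω/(2π) = 4387.3 rpm.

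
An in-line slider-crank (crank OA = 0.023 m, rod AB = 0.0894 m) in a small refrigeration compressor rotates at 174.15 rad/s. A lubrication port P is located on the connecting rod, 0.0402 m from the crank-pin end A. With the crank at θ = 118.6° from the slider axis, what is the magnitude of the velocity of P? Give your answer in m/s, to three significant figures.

3.48

ω = 174.2 rad/s.  Crank-pin speed |V_A| = rω = 4.0054 m/s, perpendicular to OA.
Rod angle: sinφ = −(r/L) sinθ ⇒ φ = -13.055°; ω_rod = −rω cosθ/√(L²−r²sin²θ) = +22.016 rad/s.
V_P = V_A + ω_rod × AP, with AP = 0.0402 m along the rod.
Components: V_Px = −rω sinθ − a·ω_rod·sinφ = -3.3168 m/s;  V_Py = rω cosθ + a·ω_rod·cosφ = -1.0552 m/s.
|V_P| = √(V_Px² + V_Py²) = 3.4806 m/s.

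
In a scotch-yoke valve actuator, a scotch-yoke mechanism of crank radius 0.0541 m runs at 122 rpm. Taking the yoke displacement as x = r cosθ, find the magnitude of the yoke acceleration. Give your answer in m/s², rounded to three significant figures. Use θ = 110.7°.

ω = 12.78 rad/s (from 122 rpm).
x = r cosθ ⇒ ẍ = −rω² cosθ (ω constant).
|a| = rω²|cosθ| = 0.0541·(12.78)²·|cos 110.7°| = 3.1213 m/s².

3.12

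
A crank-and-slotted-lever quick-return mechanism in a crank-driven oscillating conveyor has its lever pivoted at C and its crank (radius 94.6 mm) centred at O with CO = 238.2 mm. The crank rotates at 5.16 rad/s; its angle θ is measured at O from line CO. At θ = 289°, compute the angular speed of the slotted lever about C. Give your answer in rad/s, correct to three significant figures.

ω = 5.16 rad/s
Crank pin A relative to C: A = (d + r cosθ, r sinθ); lever angle φ = atan2(r sinθ, d + r cosθ).
Differentiating tanφ: φ̇ = rω(d cosθ + r)/(d² + r² + 2dr cosθ).
d² + r² + 2dr cosθ = |CA|² = 0.0803609 m²;  d cosθ + r = +0.17215 m.
|ω_lever| = |0.0946·5.16·+0.17215| / 0.0803609 = 1.0457 rad/s.

1.05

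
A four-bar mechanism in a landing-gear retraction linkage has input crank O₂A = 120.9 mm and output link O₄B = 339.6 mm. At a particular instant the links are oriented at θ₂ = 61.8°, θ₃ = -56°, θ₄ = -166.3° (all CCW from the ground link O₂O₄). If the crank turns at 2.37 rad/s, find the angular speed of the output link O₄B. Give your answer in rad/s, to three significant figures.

0.796

ω₂ = 2.37 rad/s
Differentiating the loop-closure r₂e^{iθ₂}+r₃e^{iθ₃}=r₁+r₄e^{iθ₄} gives r₂ω₂e^{iθ₂}+r₃ω₃e^{iθ₃}=r₄ω₄e^{iθ₄}.
Eliminating the other unknown: ω₄ = r₂ω₂ sin(θ₂−θ₃) / [r₄ sin(θ₄−θ₃)].
Numerator sine = +0.88458; denominator sine = -0.93789.
Result = 0.1209·2.37·(+0.88458) / (0.3396·(-0.93789)) = -0.79578 rad/s; magnitude 0.79578 rad/s.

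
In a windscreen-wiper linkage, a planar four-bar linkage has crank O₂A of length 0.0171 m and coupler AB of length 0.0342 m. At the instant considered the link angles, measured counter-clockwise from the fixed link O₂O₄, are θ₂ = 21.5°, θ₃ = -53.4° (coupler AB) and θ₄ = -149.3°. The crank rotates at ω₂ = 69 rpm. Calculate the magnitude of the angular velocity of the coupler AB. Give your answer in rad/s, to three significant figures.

0.581

ω₂ = 7.226 rad/s (from 69 rpm).
Differentiating the loop-closure r₂e^{iθ₂}+r₃e^{iθ₃}=r₁+r₄e^{iθ₄} gives r₂ω₂e^{iθ₂}+r₃ω₃e^{iθ₃}=r₄ω₄e^{iθ₄}.
Eliminating the other unknown: ω₃ = r₂ω₂ sin(θ₄−θ₂) / [r₃ sin(θ₃−θ₄)].
Numerator sine = -0.15988; denominator sine = +0.99470.
Result = 0.0171·7.226·(-0.15988) / (0.0342·(+0.99470)) = -0.5807 rad/s; magnitude 0.5807 rad/s.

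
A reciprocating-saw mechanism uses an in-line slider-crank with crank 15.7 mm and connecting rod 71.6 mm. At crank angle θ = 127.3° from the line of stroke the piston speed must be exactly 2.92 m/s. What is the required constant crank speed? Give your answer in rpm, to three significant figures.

For an in-line slider-crank, |v_piston| = rω|sinθ|·[1 + r cosθ/√(L² − r² sin²θ)].
With r = 0.0157 m, L = 0.0716 m, θ = 127.3°: the bracketed kinematic factor |dx/dθ| = 0.010804 m.
ω = v/|dx/dθ| = 2.92/0.010804 = 270.28 rad/s.
N = 60ω/(2π) = 2581 rpm.

2580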